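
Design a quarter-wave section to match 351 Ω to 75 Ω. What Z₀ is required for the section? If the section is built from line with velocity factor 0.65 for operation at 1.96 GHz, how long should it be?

Z_qwt = √(Z_0·R_L) = √(75 × 351) = √26320
λ = 0.65·c/f = 0.0995 m, so l = λ/4 = 0.0249 m

Z_qwt ≈ 162 Ω; length ≈ 2.49 cm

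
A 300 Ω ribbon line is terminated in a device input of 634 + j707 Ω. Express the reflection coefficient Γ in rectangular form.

Γ ≈ 0.592 + j0.309

Γ = (Z_L − Z_0)/(Z_L + Z_0) = (334 + j707)/(934 + j707)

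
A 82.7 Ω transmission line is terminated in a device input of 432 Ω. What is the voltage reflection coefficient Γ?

Γ = (Z_L − Z_0)/(Z_L + Z_0) = (432 − 82.7)/(432 + 82.7) = 349.3/514.7

Γ = 0.679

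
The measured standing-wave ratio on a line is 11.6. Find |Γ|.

|Γ| ≈ 0.841

|Γ| = (S − 1)/(S + 1) = (11.6 − 1)/(11.6 + 1) = 10.6/12.6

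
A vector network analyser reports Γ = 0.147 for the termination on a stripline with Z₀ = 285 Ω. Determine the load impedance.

Z_L ≈ 383 Ω

Z_L = Z_0·(1 + Γ)/(1 − Γ) = 285·(1.15)/(0.853)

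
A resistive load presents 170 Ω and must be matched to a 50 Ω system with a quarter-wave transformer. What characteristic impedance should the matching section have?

Z_qwt = √(Z_0·R_L) = √(50 × 170) = √8500

Z_qwt ≈ 92.2 Ω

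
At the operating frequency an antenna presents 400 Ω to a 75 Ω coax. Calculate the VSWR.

Γ = (400 − 75)/(400 + 75) = 0.684
VSWR = (1 + 0.684)/(1 − 0.684)

VSWR ≈ 5.33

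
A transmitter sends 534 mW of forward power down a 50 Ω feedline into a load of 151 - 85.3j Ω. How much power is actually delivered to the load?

|Γ| = |(101 − j85.3)/(201 − j85.3)| = 0.605
|Γ|² = 0.367
P_refl = |Γ|²·P_inc = 196 mW, P_del = (1 − |Γ|²)·P_inc = 338 mW

P_delivered ≈ 338 mW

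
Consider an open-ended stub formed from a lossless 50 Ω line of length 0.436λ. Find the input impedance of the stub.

Z_in ≈ +j118 Ω

βl = 2π × 0.436 = 157°
tan(βl) = -0.425
For an open-ended stub, Z_in = −jZ_0·cot(βl) = −jZ_0/tan(βl)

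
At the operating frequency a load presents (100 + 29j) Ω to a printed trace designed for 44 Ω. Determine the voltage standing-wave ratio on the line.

Γ = (Z_L − Z_0)/(Z_L + Z_0) = (56 + j29)/(144 + j29)
|Γ| = 63.1/147 = 0.429
VSWR = (1 + |Γ|)/(1 − |Γ|) = 1.43/0.571

VSWR ≈ 2.5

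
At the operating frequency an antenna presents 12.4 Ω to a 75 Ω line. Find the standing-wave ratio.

VSWR ≈ 6.05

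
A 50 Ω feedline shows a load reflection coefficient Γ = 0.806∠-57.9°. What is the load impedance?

Z_L ≈ 22.1 − j86.1 Ω

Z_L = Z_0·(1 + Γ)/(1 − Γ) = 50·(1.43 − j0.683)/(0.572 + j0.683)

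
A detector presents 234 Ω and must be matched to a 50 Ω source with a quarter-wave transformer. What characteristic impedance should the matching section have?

Z_qwt ≈ 108 Ω

Z_qwt = √(Z_0·R_L) = √(50 × 234) = √11700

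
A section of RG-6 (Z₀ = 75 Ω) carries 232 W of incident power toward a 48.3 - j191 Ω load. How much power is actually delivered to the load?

P_delivered ≈ 65 W

|Γ| = |(-26.7 − j191)/(123.3 − j191)| = 0.848
|Γ|² = 0.72
P_refl = |Γ|²·P_inc = 167 W, P_del = (1 − |Γ|²)·P_inc = 65 W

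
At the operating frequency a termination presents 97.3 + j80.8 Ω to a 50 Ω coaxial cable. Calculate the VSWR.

VSWR ≈ 3.52

Γ = (Z_L − Z_0)/(Z_L + Z_0) = (47.3 + j80.8)/(147.3 + j80.8)
|Γ| = 93.6/168 = 0.557
VSWR = (1 + |Γ|)/(1 − |Γ|) = 1.56/0.443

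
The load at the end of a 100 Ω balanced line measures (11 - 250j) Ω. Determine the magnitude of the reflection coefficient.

Γ = (Z_L − Z_0)/(Z_L + Z_0) = (-89 − j250)/(111 − j250)
|Γ| = 265/274

|Γ| ≈ 0.97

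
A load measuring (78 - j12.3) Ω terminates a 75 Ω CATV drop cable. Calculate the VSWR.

Γ = (Z_L − Z_0)/(Z_L + Z_0) = (3 − j12.3)/(153 − j12.3)
|Γ| = 12.7/153 = 0.0825
VSWR = (1 + |Γ|)/(1 − |Γ|) = 1.08/0.918

VSWR ≈ 1.18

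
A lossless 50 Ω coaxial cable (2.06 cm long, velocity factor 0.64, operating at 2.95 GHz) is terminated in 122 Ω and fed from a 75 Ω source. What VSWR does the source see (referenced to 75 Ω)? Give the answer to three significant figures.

VSWR ≈ 3.36

λ = v/f = 0.64·c / 2.95 GHz = 0.0651 m
βl = 2π·l/λ = 2π × 0.317 = 114°
tan(βl) = -2.25
Z_in = Z_0·(Z_L + jZ_0·tanβl)/(Z_0 + jZ_L·tanβl) = 23.7 + j17.9 Ω
Γ_s = (Z_in − Z_s)/(Z_in + Z_s) = (-51.3 + j17.9)/(98.7 + j17.9), |Γ_s| = 0.541
VSWR = (1 + |Γ_s|)/(1 − |Γ_s|)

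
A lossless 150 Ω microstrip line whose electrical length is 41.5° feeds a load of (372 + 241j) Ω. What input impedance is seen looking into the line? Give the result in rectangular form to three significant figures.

tan(βl) = tan(41.5°) = 0.885
Z_in = Z_0·(Z_L + jZ_0·tanβl)/(Z_0 + jZ_L·tanβl)
     = 150·(372 + j374)/(-63.2 + j329)

Z_in ≈ 133 − j195 Ω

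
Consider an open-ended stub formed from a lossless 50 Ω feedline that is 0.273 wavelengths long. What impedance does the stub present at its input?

βl = 2π × 0.273 = 98.3°
tan(βl) = -6.87
For an open-ended stub, Z_in = −jZ_0·cot(βl) = −jZ_0/tan(βl)

Z_in ≈ +j7.28 Ω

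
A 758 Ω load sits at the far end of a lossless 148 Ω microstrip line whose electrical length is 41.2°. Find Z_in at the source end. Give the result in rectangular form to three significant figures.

Z_in ≈ 63.4 − j155 Ω

tan(βl) = tan(41.2°) = 0.875
Z_in = Z_0·(Z_L + jZ_0·tanβl)/(Z_0 + jZ_L·tanβl)
     = 148·(758 + j130)/(148 + j664)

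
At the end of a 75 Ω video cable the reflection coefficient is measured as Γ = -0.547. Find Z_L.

Z_L ≈ 22 Ω

Z_L = Z_0·(1 + Γ)/(1 − Γ) = 75·(0.453)/(1.55)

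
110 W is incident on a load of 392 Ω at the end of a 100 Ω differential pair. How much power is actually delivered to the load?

Γ = (392 − 100)/(392 + 100) = 0.593
|Γ|² = 0.352
P_refl = |Γ|²·P_inc = 38.7 W, P_del = (1 − |Γ|²)·P_inc = 71.3 W

P_delivered ≈ 71.3 W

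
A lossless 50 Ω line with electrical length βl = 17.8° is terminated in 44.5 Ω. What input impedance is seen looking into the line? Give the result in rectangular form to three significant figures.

Z_in ≈ 45.4 + j3.09 Ω

tan(βl) = tan(17.8°) = 0.321
Z_in = Z_0·(Z_L + jZ_0·tanβl)/(Z_0 + jZ_L·tanβl)
     = 50·(44.5 + j16.1)/(50 + j14.3)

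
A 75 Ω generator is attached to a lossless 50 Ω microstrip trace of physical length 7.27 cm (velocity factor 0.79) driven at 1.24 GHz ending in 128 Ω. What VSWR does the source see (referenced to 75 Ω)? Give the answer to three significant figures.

VSWR ≈ 2.78

λ = v/f = 0.79·c / 1.24 GHz = 0.191 m
βl = 2π·l/λ = 2π × 0.38 = 137°
tan(βl) = -0.935
Z_in = Z_0·(Z_L + jZ_0·tanβl)/(Z_0 + jZ_L·tanβl) = 35.7 + j38.6 Ω
Γ_s = (Z_in − Z_s)/(Z_in + Z_s) = (-39.3 + j38.6)/(111 + j38.6), |Γ_s| = 0.47
VSWR = (1 + |Γ_s|)/(1 − |Γ_s|)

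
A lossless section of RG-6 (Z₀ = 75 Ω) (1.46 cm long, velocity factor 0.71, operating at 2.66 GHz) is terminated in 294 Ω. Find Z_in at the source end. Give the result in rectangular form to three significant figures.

λ = v/f = 0.71·c / 2.66 GHz = 0.0801 m
βl = 2π·l/λ = 2π × 0.182 = 65.6°
tan(βl) = tan(65.6°) = 2.21
Z_in = Z_0·(Z_L + jZ_0·tanβl)/(Z_0 + jZ_L·tanβl)
     = 75·(294 + j166)/(75 + j649)

Z_in ≈ 22.8 − j31.3 Ω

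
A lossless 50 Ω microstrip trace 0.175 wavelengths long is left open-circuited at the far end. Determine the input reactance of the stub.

X_in ≈ -25.5 Ω (capacitive)

βl = 2π × 0.175 = 63°
tan(βl) = 1.96
For an open-circuited stub, Z_in = −jZ_0·cot(βl) = −jZ_0/tan(βl)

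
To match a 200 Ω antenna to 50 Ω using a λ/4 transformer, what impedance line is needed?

Z_qwt ≈ 100 Ω

Z_qwt = √(Z_0·R_L) = √(50 × 200) = √10000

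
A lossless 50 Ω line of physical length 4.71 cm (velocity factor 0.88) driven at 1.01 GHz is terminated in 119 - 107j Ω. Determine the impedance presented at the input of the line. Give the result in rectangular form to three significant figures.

Z_in ≈ 11.6 − j10.7 Ω

λ = v/f = 0.88·c / 1.01 GHz = 0.261 m
βl = 2π·l/λ = 2π × 0.18 = 64.9°
tan(βl) = tan(64.9°) = 2.13
Z_in = Z_0·(Z_L + jZ_0·tanβl)/(Z_0 + jZ_L·tanβl)
     = 50·(119 − j0.409)/(278 + j254)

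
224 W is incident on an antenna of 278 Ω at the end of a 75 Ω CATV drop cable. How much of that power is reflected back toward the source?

Γ = (278 − 75)/(278 + 75) = 0.575
|Γ|² = 0.331
P_refl = |Γ|²·P_inc = 74.1 W, P_del = (1 − |Γ|²)·P_inc = 150 W

P_reflected ≈ 74.1 W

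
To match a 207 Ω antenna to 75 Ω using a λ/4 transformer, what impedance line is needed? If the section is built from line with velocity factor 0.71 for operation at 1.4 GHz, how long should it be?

Z_qwt = √(Z_0·R_L) = √(75 × 207) = √15520
λ = 0.71·c/f = 0.152 m, so l = λ/4 = 0.038 m

Z_qwt ≈ 125 Ω; length ≈ 3.8 cm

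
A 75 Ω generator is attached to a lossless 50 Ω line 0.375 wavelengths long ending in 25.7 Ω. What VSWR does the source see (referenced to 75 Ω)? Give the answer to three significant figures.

βl = 2π × 0.375 = 135°
tan(βl) = -1
Z_in = Z_0·(Z_L + jZ_0·tanβl)/(Z_0 + jZ_L·tanβl) = 40.7 − j29.1 Ω
Γ_s = (Z_in − Z_s)/(Z_in + Z_s) = (-34.3 − j29.1)/(116 − j29.1), |Γ_s| = 0.377
VSWR = (1 + |Γ_s|)/(1 − |Γ_s|)

VSWR ≈ 2.21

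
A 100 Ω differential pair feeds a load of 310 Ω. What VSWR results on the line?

VSWR ≈ 3.1

Γ = (310 − 100)/(310 + 100) = 0.512
VSWR = (1 + 0.512)/(1 − 0.512)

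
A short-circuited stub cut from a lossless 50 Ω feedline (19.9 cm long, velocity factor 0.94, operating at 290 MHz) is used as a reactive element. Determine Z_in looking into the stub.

Z_in ≈ +j171 Ω

λ = v/f = 0.94·c / 290 MHz = 0.972 m
βl = 2π·l/λ = 2π × 0.205 = 73.7°
tan(βl) = 3.41
For a short-circuited stub, Z_in = jZ_0·tan(βl)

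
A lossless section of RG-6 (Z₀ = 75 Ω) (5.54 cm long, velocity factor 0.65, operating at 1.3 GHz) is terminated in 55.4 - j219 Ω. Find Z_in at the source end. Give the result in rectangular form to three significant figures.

λ = v/f = 0.65·c / 1.3 GHz = 0.15 m
βl = 2π·l/λ = 2π × 0.369 = 133°
tan(βl) = tan(133°) = -1.07
Z_in = Z_0·(Z_L + jZ_0·tanβl)/(Z_0 + jZ_L·tanβl)
     = 75·(55.4 − j300)/(-160 − j59.5)

Z_in ≈ 23 + j132 Ω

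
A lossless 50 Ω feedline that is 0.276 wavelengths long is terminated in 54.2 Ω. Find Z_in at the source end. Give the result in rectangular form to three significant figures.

βl = 2π × 0.276 = 99.4°
tan(βl) = tan(99.4°) = -6.07
Z_in = Z_0·(Z_L + jZ_0·tanβl)/(Z_0 + jZ_L·tanβl)
     = 50·(54.2 − j303)/(50 − j329)

Z_in ≈ 46.3 + j1.2 Ω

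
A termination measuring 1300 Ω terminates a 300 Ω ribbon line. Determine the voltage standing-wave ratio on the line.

Γ = (1300 − 300)/(1300 + 300) = 0.625
VSWR = (1 + 0.625)/(1 − 0.625)

VSWR ≈ 4.33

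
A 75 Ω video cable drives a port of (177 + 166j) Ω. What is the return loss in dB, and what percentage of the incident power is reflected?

RL ≈ 3.8 dB; 41.7% of incident power reflected

Γ = (102 + j166)/(252 + j166), |Γ| = 0.646
RL = −20·log₁₀(0.646) = 3.8 dB
P_refl/P_inc = |Γ|² = 0.417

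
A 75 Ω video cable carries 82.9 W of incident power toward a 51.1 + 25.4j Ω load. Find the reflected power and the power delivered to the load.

P_reflected ≈ 6.09 W; P_delivered ≈ 76.8 W

|Γ| = |(-23.9 + j25.4)/(126.1 + j25.4)| = 0.271
|Γ|² = 0.0735
P_refl = |Γ|²·P_inc = 6.09 W, P_del = (1 − |Γ|²)·P_inc = 76.8 W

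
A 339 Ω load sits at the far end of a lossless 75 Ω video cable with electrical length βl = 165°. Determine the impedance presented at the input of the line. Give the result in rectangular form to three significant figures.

Z_in ≈ 147 + j158 Ω

tan(βl) = tan(165°) = -0.268
Z_in = Z_0·(Z_L + jZ_0·tanβl)/(Z_0 + jZ_L·tanβl)
     = 75·(339 − j20.1)/(75 − j90.8)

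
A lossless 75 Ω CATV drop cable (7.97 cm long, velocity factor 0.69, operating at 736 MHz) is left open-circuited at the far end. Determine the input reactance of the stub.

X_in ≈ 16 Ω (inductive)

λ = v/f = 0.69·c / 736 MHz = 0.281 m
βl = 2π·l/λ = 2π × 0.283 = 102°
tan(βl) = -4.7
For an open-circuited stub, Z_in = −jZ_0·cot(βl) = −jZ_0/tan(βl)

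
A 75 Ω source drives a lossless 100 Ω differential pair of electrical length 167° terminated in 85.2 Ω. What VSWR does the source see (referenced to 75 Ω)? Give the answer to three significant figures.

tan(βl) = -0.231
Z_in = Z_0·(Z_L + jZ_0·tanβl)/(Z_0 + jZ_L·tanβl) = 86.4 − j6.09 Ω
Γ_s = (Z_in − Z_s)/(Z_in + Z_s) = (11.4 − j6.09)/(161 − j6.09), |Γ_s| = 0.08
VSWR = (1 + |Γ_s|)/(1 − |Γ_s|)

VSWR ≈ 1.17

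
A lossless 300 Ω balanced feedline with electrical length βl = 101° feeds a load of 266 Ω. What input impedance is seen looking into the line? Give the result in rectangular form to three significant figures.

tan(βl) = tan(101°) = -5.14
Z_in = Z_0·(Z_L + jZ_0·tanβl)/(Z_0 + jZ_L·tanβl)
     = 300·(266 − j1540)/(300 − j1370)

Z_in ≈ 335 − j15.1 Ω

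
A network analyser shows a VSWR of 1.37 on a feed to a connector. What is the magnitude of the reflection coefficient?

|Γ| = (S − 1)/(S + 1) = (1.37 − 1)/(1.37 + 1) = 0.37/2.37

|Γ| ≈ 0.156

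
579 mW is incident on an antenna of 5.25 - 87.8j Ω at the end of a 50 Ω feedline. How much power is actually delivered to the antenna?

|Γ| = |(-44.75 − j87.8)/(55.25 − j87.8)| = 0.95
|Γ|² = 0.902
P_refl = |Γ|²·P_inc = 523 mW, P_del = (1 − |Γ|²)·P_inc = 56.5 mW

P_delivered ≈ 56.5 mW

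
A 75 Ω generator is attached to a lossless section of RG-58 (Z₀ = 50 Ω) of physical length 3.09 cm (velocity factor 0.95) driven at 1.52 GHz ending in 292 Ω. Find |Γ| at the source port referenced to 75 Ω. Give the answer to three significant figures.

|Γ| ≈ 0.765

λ = v/f = 0.95·c / 1.52 GHz = 0.188 m
βl = 2π·l/λ = 2π × 0.165 = 59.3°
tan(βl) = 1.69
Z_in = Z_0·(Z_L + jZ_0·tanβl)/(Z_0 + jZ_L·tanβl) = 11.5 − j28.5 Ω
Γ_s = (Z_in − Z_s)/(Z_in + Z_s) = (-63.5 − j28.5)/(86.5 − j28.5), |Γ_s| = 0.765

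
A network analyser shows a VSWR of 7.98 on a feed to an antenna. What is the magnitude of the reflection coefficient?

|Γ| = (S − 1)/(S + 1) = (7.98 − 1)/(7.98 + 1) = 6.98/8.98

|Γ| ≈ 0.777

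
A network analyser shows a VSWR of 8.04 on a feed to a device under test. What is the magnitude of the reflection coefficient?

|Γ| ≈ 0.779

|Γ| = (S − 1)/(S + 1) = (8.04 − 1)/(8.04 + 1) = 7.04/9.04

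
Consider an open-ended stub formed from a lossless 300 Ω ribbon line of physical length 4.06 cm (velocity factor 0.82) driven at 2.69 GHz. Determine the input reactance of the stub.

λ = v/f = 0.82·c / 2.69 GHz = 0.0914 m
βl = 2π·l/λ = 2π × 0.444 = 160°
tan(βl) = -0.367
For an open-ended stub, Z_in = −jZ_0·cot(βl) = −jZ_0/tan(βl)

X_in ≈ 816 Ω (inductive)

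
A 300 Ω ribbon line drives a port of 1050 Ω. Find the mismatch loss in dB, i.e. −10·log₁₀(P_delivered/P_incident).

Γ = (1050 − 300)/(1050 + 300) = 0.556
|Γ|² = 0.309, so P_del/P_inc = 1 − |Γ|² = 0.691
ML = −10·log₁₀(1 − |Γ|²)

mismatch loss ≈ 1.6 dB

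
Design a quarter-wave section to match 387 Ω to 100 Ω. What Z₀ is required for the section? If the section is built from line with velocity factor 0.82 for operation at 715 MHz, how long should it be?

Z_qwt = √(Z_0·R_L) = √(100 × 387) = √38700
λ = 0.82·c/f = 0.344 m, so l = λ/4 = 0.086 m

Z_qwt ≈ 197 Ω; length ≈ 8.6 cm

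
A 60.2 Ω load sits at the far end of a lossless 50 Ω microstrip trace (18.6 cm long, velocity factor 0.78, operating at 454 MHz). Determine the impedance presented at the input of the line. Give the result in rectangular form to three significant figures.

λ = v/f = 0.78·c / 454 MHz = 0.515 m
βl = 2π·l/λ = 2π × 0.361 = 130°
tan(βl) = tan(130°) = -1.2
Z_in = Z_0·(Z_L + jZ_0·tanβl)/(Z_0 + jZ_L·tanβl)
     = 50·(60.2 − j59.8)/(50 − j72)

Z_in ≈ 47.6 + j8.75 Ω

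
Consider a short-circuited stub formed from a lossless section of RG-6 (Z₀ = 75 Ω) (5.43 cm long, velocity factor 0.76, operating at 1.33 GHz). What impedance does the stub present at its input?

λ = v/f = 0.76·c / 1.33 GHz = 0.171 m
βl = 2π·l/λ = 2π × 0.317 = 114°
tan(βl) = -2.24
For a short-circuited stub, Z_in = jZ_0·tan(βl)

Z_in ≈ −j168 Ω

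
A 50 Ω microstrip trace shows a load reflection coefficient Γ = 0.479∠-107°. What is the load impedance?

Z_L = Z_0·(1 + Γ)/(1 − Γ) = 50·(0.86 − j0.458)/(1.14 + j0.458)

Z_L ≈ 25.5 − j30.3 Ω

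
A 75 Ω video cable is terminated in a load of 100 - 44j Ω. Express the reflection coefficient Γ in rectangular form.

Γ = (Z_L − Z_0)/(Z_L + Z_0) = (25 − j44)/(175 − j44)

Γ ≈ 0.194 − j0.203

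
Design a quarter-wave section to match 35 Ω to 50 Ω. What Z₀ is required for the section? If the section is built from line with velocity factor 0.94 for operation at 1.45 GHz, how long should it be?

Z_qwt ≈ 41.8 Ω; length ≈ 4.86 cm

Z_qwt = √(Z_0·R_L) = √(50 × 35) = √1750
λ = 0.94·c/f = 0.194 m, so l = λ/4 = 0.0486 m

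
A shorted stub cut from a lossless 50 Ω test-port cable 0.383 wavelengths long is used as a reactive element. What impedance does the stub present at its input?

βl = 2π × 0.383 = 138°
tan(βl) = -0.904
For a shorted stub, Z_in = jZ_0·tan(βl)

Z_in ≈ −j45.2 Ω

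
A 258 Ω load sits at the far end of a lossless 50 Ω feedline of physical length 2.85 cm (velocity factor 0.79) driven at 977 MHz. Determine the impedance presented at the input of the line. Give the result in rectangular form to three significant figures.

Z_in ≈ 20.5 − j50.6 Ω

λ = v/f = 0.79·c / 977 MHz = 0.243 m
βl = 2π·l/λ = 2π × 0.117 = 42.3°
tan(βl) = tan(42.3°) = 0.91
Z_in = Z_0·(Z_L + jZ_0·tanβl)/(Z_0 + jZ_L·tanβl)
     = 50·(258 + j45.5)/(50 + j235)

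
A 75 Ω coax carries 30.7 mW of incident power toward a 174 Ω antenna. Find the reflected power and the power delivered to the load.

P_reflected ≈ 4.85 mW; P_delivered ≈ 25.8 mW

Γ = (174 − 75)/(174 + 75) = 0.398
|Γ|² = 0.158
P_refl = |Γ|²·P_inc = 4.85 mW, P_del = (1 − |Γ|²)·P_inc = 25.8 mW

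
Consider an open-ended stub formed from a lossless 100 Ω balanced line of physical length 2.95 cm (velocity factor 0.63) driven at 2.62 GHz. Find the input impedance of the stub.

λ = v/f = 0.63·c / 2.62 GHz = 0.0721 m
βl = 2π·l/λ = 2π × 0.409 = 147°
tan(βl) = -0.644
For an open-ended stub, Z_in = −jZ_0·cot(βl) = −jZ_0/tan(βl)

Z_in ≈ +j155 Ω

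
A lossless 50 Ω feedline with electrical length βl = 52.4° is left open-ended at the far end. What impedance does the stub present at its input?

tan(βl) = 1.3
For an open-ended stub, Z_in = −jZ_0·cot(βl) = −jZ_0/tan(βl)

Z_in ≈ −j38.5 Ω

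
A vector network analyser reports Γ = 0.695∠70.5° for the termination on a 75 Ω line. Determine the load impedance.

Z_L = Z_0·(1 + Γ)/(1 − Γ) = 75·(1.23 + j0.655)/(0.768 − j0.655)

Z_L ≈ 38 + j96.4 Ω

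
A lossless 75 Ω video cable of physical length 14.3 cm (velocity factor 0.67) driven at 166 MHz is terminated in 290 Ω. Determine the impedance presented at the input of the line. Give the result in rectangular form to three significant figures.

Z_in ≈ 39.3 − j70.7 Ω

λ = v/f = 0.67·c / 166 MHz = 1.21 m
βl = 2π·l/λ = 2π × 0.118 = 42.5°
tan(βl) = tan(42.5°) = 0.917
Z_in = Z_0·(Z_L + jZ_0·tanβl)/(Z_0 + jZ_L·tanβl)
     = 75·(290 + j68.8)/(75 + j266)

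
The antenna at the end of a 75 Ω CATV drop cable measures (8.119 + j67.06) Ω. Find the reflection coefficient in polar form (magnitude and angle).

Γ ≈ 0.887 ∠ 96°

Γ = (Z_L − Z_0)/(Z_L + Z_0) = (-66.88 + j67.06)/(83.12 + j67.06)
|Γ| = 94.7/107 = 0.887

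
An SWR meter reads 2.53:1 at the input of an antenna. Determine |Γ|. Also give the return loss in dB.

|Γ| ≈ 0.433; return loss ≈ 7.26 dB

|Γ| = (S − 1)/(S + 1) = (2.53 − 1)/(2.53 + 1) = 1.53/3.53
RL = −20·log₁₀|Γ| = −20·log₁₀(0.433)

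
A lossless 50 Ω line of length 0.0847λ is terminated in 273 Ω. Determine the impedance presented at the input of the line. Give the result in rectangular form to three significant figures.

βl = 2π × 0.0847 = 30.5°
tan(βl) = tan(30.5°) = 0.589
Z_in = Z_0·(Z_L + jZ_0·tanβl)/(Z_0 + jZ_L·tanβl)
     = 50·(273 + j29.4)/(50 + j161)

Z_in ≈ 32.4 − j74.8 Ω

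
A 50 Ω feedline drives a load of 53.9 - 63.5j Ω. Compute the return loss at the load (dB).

Γ = (3.9 − j63.5)/(103.9 − j63.5), |Γ| = 0.522
RL = −20·log₁₀|Γ| = −20·log₁₀(0.522)

RL ≈ 5.64 dB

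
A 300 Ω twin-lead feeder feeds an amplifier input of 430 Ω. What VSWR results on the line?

VSWR ≈ 1.43

Γ = (430 − 300)/(430 + 300) = 0.178
VSWR = (1 + 0.178)/(1 − 0.178)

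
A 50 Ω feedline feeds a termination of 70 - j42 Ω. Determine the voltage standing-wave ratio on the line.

VSWR ≈ 2.15

Γ = (Z_L − Z_0)/(Z_L + Z_0) = (20 − j42)/(120 − j42)
|Γ| = 46.5/127 = 0.366
VSWR = (1 + |Γ|)/(1 − |Γ|) = 1.37/0.634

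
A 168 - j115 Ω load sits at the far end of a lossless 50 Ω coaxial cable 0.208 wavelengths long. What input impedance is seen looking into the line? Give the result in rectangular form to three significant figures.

βl = 2π × 0.208 = 74.9°
tan(βl) = tan(74.9°) = 3.7
Z_in = Z_0·(Z_L + jZ_0·tanβl)/(Z_0 + jZ_L·tanβl)
     = 50·(168 + j70.1)/(476 + j622)

Z_in ≈ 10.1 − j5.8 Ω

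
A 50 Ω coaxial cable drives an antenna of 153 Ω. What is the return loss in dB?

Γ = (153 − 50)/(153 + 50) = 0.507
RL = −20·log₁₀|Γ| = −20·log₁₀(0.507)

RL ≈ 5.89 dB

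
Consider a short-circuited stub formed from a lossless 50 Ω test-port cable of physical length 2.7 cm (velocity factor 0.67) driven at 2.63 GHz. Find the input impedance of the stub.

λ = v/f = 0.67·c / 2.63 GHz = 0.0764 m
βl = 2π·l/λ = 2π × 0.353 = 127°
tan(βl) = -1.32
For a short-circuited stub, Z_in = jZ_0·tan(βl)

Z_in ≈ −j65.9 Ω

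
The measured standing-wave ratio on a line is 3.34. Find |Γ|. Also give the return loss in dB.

|Γ| ≈ 0.539; return loss ≈ 5.37 dB

|Γ| = (S − 1)/(S + 1) = (3.34 − 1)/(3.34 + 1) = 2.34/4.34
RL = −20·log₁₀|Γ| = −20·log₁₀(0.539)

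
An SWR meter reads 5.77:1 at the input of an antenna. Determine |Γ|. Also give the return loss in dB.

|Γ| = (S − 1)/(S + 1) = (5.77 − 1)/(5.77 + 1) = 4.77/6.77
RL = −20·log₁₀|Γ| = −20·log₁₀(0.705)

|Γ| ≈ 0.705; return loss ≈ 3.04 dB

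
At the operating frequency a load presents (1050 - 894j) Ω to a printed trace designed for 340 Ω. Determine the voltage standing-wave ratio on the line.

VSWR ≈ 5.47

Γ = (Z_L − Z_0)/(Z_L + Z_0) = (710 − j894)/(1390 − j894)
|Γ| = 1140/1650 = 0.691
VSWR = (1 + |Γ|)/(1 − |Γ|) = 1.69/0.309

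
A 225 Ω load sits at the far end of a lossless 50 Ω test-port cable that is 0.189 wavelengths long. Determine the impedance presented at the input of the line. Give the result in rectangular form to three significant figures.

βl = 2π × 0.189 = 68°
tan(βl) = tan(68°) = 2.48
Z_in = Z_0·(Z_L + jZ_0·tanβl)/(Z_0 + jZ_L·tanβl)
     = 50·(225 + j124)/(50 + j558)

Z_in ≈ 12.8 − j19 Ω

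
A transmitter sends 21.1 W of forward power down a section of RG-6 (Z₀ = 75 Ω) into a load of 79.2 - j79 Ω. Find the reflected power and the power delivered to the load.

|Γ| = |(4.2 − j79)/(154.2 − j79)| = 0.457
|Γ|² = 0.208
P_refl = |Γ|²·P_inc = 4.4 W, P_del = (1 − |Γ|²)·P_inc = 16.7 W

P_reflected ≈ 4.4 W; P_delivered ≈ 16.7 W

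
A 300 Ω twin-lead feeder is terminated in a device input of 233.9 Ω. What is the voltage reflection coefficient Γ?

Γ = -0.124

Γ = (Z_L − Z_0)/(Z_L + Z_0) = (233.9 − 300)/(233.9 + 300) = -66.1/533.9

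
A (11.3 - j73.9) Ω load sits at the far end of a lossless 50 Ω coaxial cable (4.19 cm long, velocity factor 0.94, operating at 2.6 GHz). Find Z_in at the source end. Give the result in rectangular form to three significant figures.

λ = v/f = 0.94·c / 2.6 GHz = 0.108 m
βl = 2π·l/λ = 2π × 0.386 = 139°
tan(βl) = tan(139°) = -0.867
Z_in = Z_0·(Z_L + jZ_0·tanβl)/(Z_0 + jZ_L·tanβl)
     = 50·(11.3 − j117)/(-14.1 − j9.8)

Z_in ≈ 168 + j299 Ω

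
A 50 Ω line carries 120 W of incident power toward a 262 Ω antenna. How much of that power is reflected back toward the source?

Γ = (262 − 50)/(262 + 50) = 0.679
|Γ|² = 0.462
P_refl = |Γ|²·P_inc = 55.4 W, P_del = (1 − |Γ|²)·P_inc = 64.6 W

P_reflected ≈ 55.4 W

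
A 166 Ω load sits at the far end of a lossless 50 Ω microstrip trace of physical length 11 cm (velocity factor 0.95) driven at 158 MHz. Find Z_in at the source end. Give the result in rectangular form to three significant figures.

λ = v/f = 0.95·c / 158 MHz = 1.8 m
βl = 2π·l/λ = 2π × 0.061 = 22°
tan(βl) = tan(22°) = 0.403
Z_in = Z_0·(Z_L + jZ_0·tanβl)/(Z_0 + jZ_L·tanβl)
     = 50·(166 + j20.2)/(50 + j66.9)

Z_in ≈ 69.1 − j72.4 Ω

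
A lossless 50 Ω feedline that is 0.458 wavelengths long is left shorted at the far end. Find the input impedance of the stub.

βl = 2π × 0.458 = 165°
tan(βl) = -0.27
For a shorted stub, Z_in = jZ_0·tan(βl)

Z_in ≈ −j13.5 Ω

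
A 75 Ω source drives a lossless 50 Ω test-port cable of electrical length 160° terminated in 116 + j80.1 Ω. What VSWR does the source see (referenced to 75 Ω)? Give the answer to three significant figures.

VSWR ≈ 3.29

tan(βl) = -0.364
Z_in = Z_0·(Z_L + jZ_0·tanβl)/(Z_0 + jZ_L·tanβl) = 40.8 + j60.9 Ω
Γ_s = (Z_in − Z_s)/(Z_in + Z_s) = (-34.2 + j60.9)/(116 + j60.9), |Γ_s| = 0.534
VSWR = (1 + |Γ_s|)/(1 − |Γ_s|)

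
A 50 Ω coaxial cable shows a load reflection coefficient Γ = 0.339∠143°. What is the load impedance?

Z_L = Z_0·(1 + Γ)/(1 − Γ) = 50·(0.729 + j0.204)/(1.27 − j0.204)

Z_L ≈ 26.7 + j12.3 Ω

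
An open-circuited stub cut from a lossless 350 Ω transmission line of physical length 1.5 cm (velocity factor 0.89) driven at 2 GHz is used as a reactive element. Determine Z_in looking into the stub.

Z_in ≈ −j411 Ω

λ = v/f = 0.89·c / 2 GHz = 0.134 m
βl = 2π·l/λ = 2π × 0.112 = 40.4°
tan(βl) = 0.853
For an open-circuited stub, Z_in = −jZ_0·cot(βl) = −jZ_0/tan(βl)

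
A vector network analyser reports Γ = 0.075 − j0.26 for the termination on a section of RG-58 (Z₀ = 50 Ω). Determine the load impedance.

Z_L ≈ 50.2 − j28.2 Ω

Z_L = Z_0·(1 + Γ)/(1 − Γ) = 50·(1.07 − j0.26)/(0.925 + j0.26)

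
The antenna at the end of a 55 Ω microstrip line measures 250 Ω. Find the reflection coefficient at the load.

Γ = 0.639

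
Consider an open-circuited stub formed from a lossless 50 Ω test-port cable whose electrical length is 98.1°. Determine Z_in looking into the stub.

Z_in ≈ +j7.12 Ω

tan(βl) = -7.03
For an open-circuited stub, Z_in = −jZ_0·cot(βl) = −jZ_0/tan(βl)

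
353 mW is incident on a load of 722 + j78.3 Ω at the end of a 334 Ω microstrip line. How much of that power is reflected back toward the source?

|Γ| = |(388 + j78.3)/(1056 + j78.3)| = 0.374
|Γ|² = 0.14
P_refl = |Γ|²·P_inc = 49.3 mW, P_del = (1 − |Γ|²)·P_inc = 304 mW

P_reflected ≈ 49.3 mW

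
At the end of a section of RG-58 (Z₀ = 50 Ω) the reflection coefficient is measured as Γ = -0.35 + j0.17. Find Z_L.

Z_L ≈ 22.9 + j9.18 Ω

Z_L = Z_0·(1 + Γ)/(1 − Γ) = 50·(0.65 + j0.17)/(1.35 − j0.17)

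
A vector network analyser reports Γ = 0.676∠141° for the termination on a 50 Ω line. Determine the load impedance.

Z_L = Z_0·(1 + Γ)/(1 − Γ) = 50·(0.475 + j0.425)/(1.53 − j0.425)

Z_L ≈ 10.8 + j17 Ω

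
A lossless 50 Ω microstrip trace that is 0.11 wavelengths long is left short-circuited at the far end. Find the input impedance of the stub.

Z_in ≈ +j41.4 Ω

βl = 2π × 0.11 = 39.6°
tan(βl) = 0.827
For a short-circuited stub, Z_in = jZ_0·tan(βl)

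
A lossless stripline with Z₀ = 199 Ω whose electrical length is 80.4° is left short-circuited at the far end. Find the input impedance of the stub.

tan(βl) = 5.91
For a short-circuited stub, Z_in = jZ_0·tan(βl)

Z_in ≈ +j1180 Ω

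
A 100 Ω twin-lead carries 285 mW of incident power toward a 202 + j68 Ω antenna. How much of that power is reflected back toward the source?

P_reflected ≈ 44.7 mW

|Γ| = |(102 + j68)/(302 + j68)| = 0.396
|Γ|² = 0.157
P_refl = |Γ|²·P_inc = 44.7 mW, P_del = (1 − |Γ|²)·P_inc = 240 mW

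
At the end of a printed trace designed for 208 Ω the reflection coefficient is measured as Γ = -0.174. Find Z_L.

Z_L = Z_0·(1 + Γ)/(1 − Γ) = 208·(0.826)/(1.17)

Z_L ≈ 146 Ω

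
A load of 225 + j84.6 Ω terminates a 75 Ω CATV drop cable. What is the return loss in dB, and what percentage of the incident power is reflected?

RL ≈ 5.15 dB; 30.5% of incident power reflected

Γ = (150 + j84.6)/(300 + j84.6), |Γ| = 0.552
RL = −20·log₁₀(0.552) = 5.15 dB
P_refl/P_inc = |Γ|² = 0.305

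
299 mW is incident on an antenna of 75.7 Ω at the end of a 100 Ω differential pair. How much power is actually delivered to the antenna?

Γ = (75.7 − 100)/(75.7 + 100) = -0.138
|Γ|² = 0.0191
P_refl = |Γ|²·P_inc = 5.72 mW, P_del = (1 − |Γ|²)·P_inc = 293 mW

P_delivered ≈ 293 mW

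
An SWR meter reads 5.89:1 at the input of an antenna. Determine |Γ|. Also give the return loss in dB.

|Γ| ≈ 0.71; return loss ≈ 2.98 dB

|Γ| = (S − 1)/(S + 1) = (5.89 − 1)/(5.89 + 1) = 4.89/6.89
RL = −20·log₁₀|Γ| = −20·log₁₀(0.71)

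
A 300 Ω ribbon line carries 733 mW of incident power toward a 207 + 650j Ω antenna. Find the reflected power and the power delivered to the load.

P_reflected ≈ 465 mW; P_delivered ≈ 268 mW

|Γ| = |(-93 + j650)/(507 + j650)| = 0.797
|Γ|² = 0.634
P_refl = |Γ|²·P_inc = 465 mW, P_del = (1 − |Γ|²)·P_inc = 268 mW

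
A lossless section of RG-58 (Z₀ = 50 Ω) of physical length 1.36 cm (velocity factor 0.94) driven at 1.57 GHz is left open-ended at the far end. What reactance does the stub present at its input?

X_in ≈ -97 Ω (capacitive)

λ = v/f = 0.94·c / 1.57 GHz = 0.18 m
βl = 2π·l/λ = 2π × 0.0757 = 27.3°
tan(βl) = 0.515
For an open-ended stub, Z_in = −jZ_0·cot(βl) = −jZ_0/tan(βl)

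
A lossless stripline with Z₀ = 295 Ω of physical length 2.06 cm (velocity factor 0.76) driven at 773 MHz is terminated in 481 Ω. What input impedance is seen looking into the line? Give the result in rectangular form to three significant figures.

λ = v/f = 0.76·c / 773 MHz = 0.295 m
βl = 2π·l/λ = 2π × 0.0698 = 25.1°
tan(βl) = tan(25.1°) = 0.469
Z_in = Z_0·(Z_L + jZ_0·tanβl)/(Z_0 + jZ_L·tanβl)
     = 295·(481 + j138)/(295 + j226)

Z_in ≈ 370 − j145 Ω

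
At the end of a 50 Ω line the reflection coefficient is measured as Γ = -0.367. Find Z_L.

Z_L ≈ 23.2 Ω

Z_L = Z_0·(1 + Γ)/(1 − Γ) = 50·(0.633)/(1.37)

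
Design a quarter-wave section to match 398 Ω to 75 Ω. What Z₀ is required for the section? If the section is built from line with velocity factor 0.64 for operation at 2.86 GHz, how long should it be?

Z_qwt = √(Z_0·R_L) = √(75 × 398) = √29850
λ = 0.64·c/f = 0.0671 m, so l = λ/4 = 0.0168 m

Z_qwt ≈ 173 Ω; length ≈ 1.68 cm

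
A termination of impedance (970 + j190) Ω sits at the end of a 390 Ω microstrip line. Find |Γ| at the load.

|Γ| ≈ 0.444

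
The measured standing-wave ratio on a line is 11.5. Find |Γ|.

|Γ| ≈ 0.84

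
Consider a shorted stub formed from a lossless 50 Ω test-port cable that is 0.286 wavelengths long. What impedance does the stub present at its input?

Z_in ≈ −j217 Ω

βl = 2π × 0.286 = 103°
tan(βl) = -4.35
For a shorted stub, Z_in = jZ_0·tan(βl)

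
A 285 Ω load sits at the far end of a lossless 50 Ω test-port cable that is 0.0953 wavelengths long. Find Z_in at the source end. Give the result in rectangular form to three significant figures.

Z_in ≈ 25.9 − j66.6 Ω

βl = 2π × 0.0953 = 34.3°
tan(βl) = tan(34.3°) = 0.682
Z_in = Z_0·(Z_L + jZ_0·tanβl)/(Z_0 + jZ_L·tanβl)
     = 50·(285 + j34.1)/(50 + j194)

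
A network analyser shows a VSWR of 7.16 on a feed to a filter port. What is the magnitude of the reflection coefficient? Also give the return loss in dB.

|Γ| = (S − 1)/(S + 1) = (7.16 − 1)/(7.16 + 1) = 6.16/8.16
RL = −20·log₁₀|Γ| = −20·log₁₀(0.755)

|Γ| ≈ 0.755; return loss ≈ 2.44 dB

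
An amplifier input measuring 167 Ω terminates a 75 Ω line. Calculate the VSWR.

VSWR ≈ 2.23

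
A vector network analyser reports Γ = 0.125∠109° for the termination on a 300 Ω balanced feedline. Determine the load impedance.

Z_L = Z_0·(1 + Γ)/(1 − Γ) = 300·(0.959 + j0.118)/(1.04 − j0.118)

Z_L ≈ 269 + j64.6 Ω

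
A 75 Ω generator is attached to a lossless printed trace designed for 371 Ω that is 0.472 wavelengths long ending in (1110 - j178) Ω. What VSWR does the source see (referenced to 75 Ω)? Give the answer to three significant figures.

VSWR ≈ 15

βl = 2π × 0.472 = 170°
tan(βl) = -0.178
Z_in = Z_0·(Z_L + jZ_0·tanβl)/(Z_0 + jZ_L·tanβl) = 1020 + j328 Ω
Γ_s = (Z_in − Z_s)/(Z_in + Z_s) = (948 + j328)/(1100 + j328), |Γ_s| = 0.875
VSWR = (1 + |Γ_s|)/(1 − |Γ_s|)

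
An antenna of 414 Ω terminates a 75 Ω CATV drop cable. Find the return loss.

RL ≈ 3.18 dB

Γ = (414 − 75)/(414 + 75) = 0.693
RL = −20·log₁₀|Γ| = −20·log₁₀(0.693)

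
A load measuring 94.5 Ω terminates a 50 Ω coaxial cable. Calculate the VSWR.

VSWR ≈ 1.89

For a purely resistive load, VSWR = R_L/Z_0 or Z_0/R_L (whichever > 1) = 94.5/50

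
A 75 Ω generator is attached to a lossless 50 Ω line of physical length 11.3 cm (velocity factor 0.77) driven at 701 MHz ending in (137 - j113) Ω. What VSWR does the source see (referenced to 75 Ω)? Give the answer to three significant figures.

VSWR ≈ 5.25

λ = v/f = 0.77·c / 701 MHz = 0.33 m
βl = 2π·l/λ = 2π × 0.343 = 123°
tan(βl) = -1.51
Z_in = Z_0·(Z_L + jZ_0·tanβl)/(Z_0 + jZ_L·tanβl) = 19.6 + j44.4 Ω
Γ_s = (Z_in − Z_s)/(Z_in + Z_s) = (-55.4 + j44.4)/(94.6 + j44.4), |Γ_s| = 0.68
VSWR = (1 + |Γ_s|)/(1 − |Γ_s|)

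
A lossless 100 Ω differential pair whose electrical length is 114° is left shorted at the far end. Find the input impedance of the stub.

tan(βl) = -2.25
For a shorted stub, Z_in = jZ_0·tan(βl)

Z_in ≈ −j225 Ω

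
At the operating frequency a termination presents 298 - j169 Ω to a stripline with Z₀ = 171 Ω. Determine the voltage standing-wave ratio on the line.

Γ = (Z_L − Z_0)/(Z_L + Z_0) = (127 − j169)/(469 − j169)
|Γ| = 211/499 = 0.424
VSWR = (1 + |Γ|)/(1 − |Γ|) = 1.42/0.576

VSWR ≈ 2.47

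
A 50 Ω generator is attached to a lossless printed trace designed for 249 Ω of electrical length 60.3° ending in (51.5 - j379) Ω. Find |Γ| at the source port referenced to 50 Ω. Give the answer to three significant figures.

tan(βl) = 1.75
Z_in = Z_0·(Z_L + jZ_0·tanβl)/(Z_0 + jZ_L·tanβl) = 15.4 + j14.2 Ω
Γ_s = (Z_in − Z_s)/(Z_in + Z_s) = (-34.6 + j14.2)/(65.4 + j14.2), |Γ_s| = 0.558

|Γ| ≈ 0.558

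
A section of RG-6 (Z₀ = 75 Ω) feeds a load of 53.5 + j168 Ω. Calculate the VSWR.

Γ = (Z_L − Z_0)/(Z_L + Z_0) = (-21.5 + j168)/(128.5 + j168)
|Γ| = 169/212 = 0.801
VSWR = (1 + |Γ|)/(1 − |Γ|) = 1.8/0.199

VSWR ≈ 9.04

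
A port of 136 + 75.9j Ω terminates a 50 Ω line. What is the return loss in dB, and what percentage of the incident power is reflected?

Γ = (86 + j75.9)/(186 + j75.9), |Γ| = 0.571
RL = −20·log₁₀(0.571) = 4.87 dB
P_refl/P_inc = |Γ|² = 0.326

RL ≈ 4.87 dB; 32.6% of incident power reflected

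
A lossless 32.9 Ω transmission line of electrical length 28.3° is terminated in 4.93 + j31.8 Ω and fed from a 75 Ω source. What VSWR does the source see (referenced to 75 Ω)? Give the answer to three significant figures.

VSWR ≈ 7.85

tan(βl) = 0.538
Z_in = Z_0·(Z_L + jZ_0·tanβl)/(Z_0 + jZ_L·tanβl) = 26.9 + j98.7 Ω
Γ_s = (Z_in − Z_s)/(Z_in + Z_s) = (-48.1 + j98.7)/(102 + j98.7), |Γ_s| = 0.774
VSWR = (1 + |Γ_s|)/(1 − |Γ_s|)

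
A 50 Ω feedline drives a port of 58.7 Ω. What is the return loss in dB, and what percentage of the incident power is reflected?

RL ≈ 21.9 dB; 0.641% of incident power reflected

Γ = (58.7 − 50)/(58.7 + 50) = 0.08
RL = −20·log₁₀(0.08) = 21.9 dB
P_refl/P_inc = |Γ|² = 0.00641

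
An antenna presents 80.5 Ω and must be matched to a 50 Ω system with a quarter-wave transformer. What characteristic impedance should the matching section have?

Z_qwt = √(Z_0·R_L) = √(50 × 80.5) = √4025

Z_qwt ≈ 63.4 Ω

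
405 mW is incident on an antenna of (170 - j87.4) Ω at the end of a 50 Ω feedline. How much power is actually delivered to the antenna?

P_delivered ≈ 246 mW

|Γ| = |(120 − j87.4)/(220 − j87.4)| = 0.627
|Γ|² = 0.393
P_refl = |Γ|²·P_inc = 159 mW, P_del = (1 − |Γ|²)·P_inc = 246 mW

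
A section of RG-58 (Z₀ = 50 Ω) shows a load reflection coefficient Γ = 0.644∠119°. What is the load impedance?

Z_L = Z_0·(1 + Γ)/(1 − Γ) = 50·(0.688 + j0.563)/(1.31 − j0.563)

Z_L ≈ 14.4 + j27.6 Ω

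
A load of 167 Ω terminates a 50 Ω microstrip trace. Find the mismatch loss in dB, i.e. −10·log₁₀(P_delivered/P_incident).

mismatch loss ≈ 1.49 dB

Γ = (167 − 50)/(167 + 50) = 0.539
|Γ|² = 0.291, so P_del/P_inc = 1 − |Γ|² = 0.709
ML = −10·log₁₀(1 − |Γ|²)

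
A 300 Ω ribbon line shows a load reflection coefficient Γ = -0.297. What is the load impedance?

Z_L ≈ 163 Ω

Z_L = Z_0·(1 + Γ)/(1 − Γ) = 300·(0.703)/(1.3)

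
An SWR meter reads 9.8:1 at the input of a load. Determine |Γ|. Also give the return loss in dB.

|Γ| = (S − 1)/(S + 1) = (9.8 − 1)/(9.8 + 1) = 8.8/10.8
RL = −20·log₁₀|Γ| = −20·log₁₀(0.815)

|Γ| ≈ 0.815; return loss ≈ 1.78 dB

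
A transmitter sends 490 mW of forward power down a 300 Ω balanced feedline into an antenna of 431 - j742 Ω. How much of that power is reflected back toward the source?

P_reflected ≈ 256 mW

|Γ| = |(131 − j742)/(731 − j742)| = 0.723
|Γ|² = 0.523
P_refl = |Γ|²·P_inc = 256 mW, P_del = (1 − |Γ|²)·P_inc = 234 mW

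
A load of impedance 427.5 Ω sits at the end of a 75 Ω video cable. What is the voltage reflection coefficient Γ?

Γ = 0.701

Γ = (Z_L − Z_0)/(Z_L + Z_0) = (427.5 − 75)/(427.5 + 75) = 352.5/502.5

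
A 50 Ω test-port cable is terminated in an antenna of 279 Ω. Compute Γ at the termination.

Γ = 0.696

Γ = (Z_L − Z_0)/(Z_L + Z_0) = (279 − 50)/(279 + 50) = 229/329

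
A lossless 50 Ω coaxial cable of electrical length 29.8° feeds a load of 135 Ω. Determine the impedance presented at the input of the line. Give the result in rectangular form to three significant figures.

Z_in ≈ 52.9 − j53.1 Ω

tan(βl) = tan(29.8°) = 0.573
Z_in = Z_0·(Z_L + jZ_0·tanβl)/(Z_0 + jZ_L·tanβl)
     = 50·(135 + j28.6)/(50 + j77.3)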